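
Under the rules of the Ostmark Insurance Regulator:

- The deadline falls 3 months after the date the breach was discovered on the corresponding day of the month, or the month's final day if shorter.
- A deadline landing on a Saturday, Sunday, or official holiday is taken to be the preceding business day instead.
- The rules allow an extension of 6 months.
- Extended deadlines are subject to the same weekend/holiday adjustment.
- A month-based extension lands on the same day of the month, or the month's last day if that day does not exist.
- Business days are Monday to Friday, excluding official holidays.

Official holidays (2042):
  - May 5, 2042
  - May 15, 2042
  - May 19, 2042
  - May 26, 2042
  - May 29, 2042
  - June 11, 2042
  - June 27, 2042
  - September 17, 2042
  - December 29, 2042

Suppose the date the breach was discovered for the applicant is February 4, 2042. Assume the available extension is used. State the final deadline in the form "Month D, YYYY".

3 months from February 4, 2042 is May 4, 2042.
Because May 4, 2042 is a Sunday, the deadline becomes May 2, 2042 (Friday).
The 6 months extension carries May 2, 2042 to November 2, 2042.
November 2, 2042 is a Sunday, so it moves to the preceding business day, October 31, 2042 (Friday).
So the filing is due October 31, 2042.

October 31, 2042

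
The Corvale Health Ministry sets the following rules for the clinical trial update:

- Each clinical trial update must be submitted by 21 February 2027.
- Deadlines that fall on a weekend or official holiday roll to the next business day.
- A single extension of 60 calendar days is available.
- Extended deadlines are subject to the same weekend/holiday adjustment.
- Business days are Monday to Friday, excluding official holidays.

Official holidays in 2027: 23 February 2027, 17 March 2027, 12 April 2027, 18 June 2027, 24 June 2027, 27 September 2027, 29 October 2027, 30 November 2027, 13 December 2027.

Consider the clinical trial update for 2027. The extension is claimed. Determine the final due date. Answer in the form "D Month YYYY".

The stated deadline is 21 February 2027.
Because 21 February 2027 is a Sunday, the deadline becomes 22 February 2027 (Monday).
The 60-calendar-day extension moves the deadline from 22 February 2027 to 23 April 2027.
23 April 2027 falls on a Friday, which is a business day, so no adjustment is needed.
Deadline: 23 April 2027.

23 April 2027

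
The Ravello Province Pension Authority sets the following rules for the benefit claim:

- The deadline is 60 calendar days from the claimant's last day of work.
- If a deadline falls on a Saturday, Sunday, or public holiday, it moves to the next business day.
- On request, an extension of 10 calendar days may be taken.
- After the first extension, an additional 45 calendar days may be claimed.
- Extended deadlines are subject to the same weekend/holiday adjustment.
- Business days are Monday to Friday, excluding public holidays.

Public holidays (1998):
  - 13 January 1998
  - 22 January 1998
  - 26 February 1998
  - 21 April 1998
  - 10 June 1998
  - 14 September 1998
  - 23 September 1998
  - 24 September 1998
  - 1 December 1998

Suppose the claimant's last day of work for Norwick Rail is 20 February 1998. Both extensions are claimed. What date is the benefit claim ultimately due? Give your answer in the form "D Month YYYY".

18 June 1998

Trigger date 20 February 1998 + 60 calendar days = 21 April 1998.
21 April 1998 is a listed holiday; the next business day is 22 April 1998 (Wednesday).
Applying the 10-calendar-day extension: 22 April 1998 + 10 days = 2 May 1998.
Because 2 May 1998 is a Saturday, the deadline becomes 4 May 1998 (Monday).
Add the 45 calendar-day extension to 4 May 1998: 18 June 1998.
18 June 1998 is a Thursday and not a listed holiday, so it stands.
Deadline: 18 June 1998.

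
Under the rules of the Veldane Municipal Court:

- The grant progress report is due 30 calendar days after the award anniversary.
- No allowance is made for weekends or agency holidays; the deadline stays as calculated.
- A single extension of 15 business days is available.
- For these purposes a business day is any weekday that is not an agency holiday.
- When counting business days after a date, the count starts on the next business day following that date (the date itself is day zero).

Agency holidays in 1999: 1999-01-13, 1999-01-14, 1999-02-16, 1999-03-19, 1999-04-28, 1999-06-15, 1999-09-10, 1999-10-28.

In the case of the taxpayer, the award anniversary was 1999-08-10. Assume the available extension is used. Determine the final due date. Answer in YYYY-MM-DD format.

Adding 30 calendar days to 1999-08-10 gives 1999-09-09.
1999-09-09 falls on a Thursday. The rules make no weekend/holiday allowance, so it remains 1999-09-09.
Applying the 15-business-day extension: 15 business days after 1999-09-09 is 1999-10-01.
1999-10-01 falls on a Friday. The rules make no weekend/holiday allowance, so it remains 1999-10-01.
Deadline: 1999-10-01.

1999-10-01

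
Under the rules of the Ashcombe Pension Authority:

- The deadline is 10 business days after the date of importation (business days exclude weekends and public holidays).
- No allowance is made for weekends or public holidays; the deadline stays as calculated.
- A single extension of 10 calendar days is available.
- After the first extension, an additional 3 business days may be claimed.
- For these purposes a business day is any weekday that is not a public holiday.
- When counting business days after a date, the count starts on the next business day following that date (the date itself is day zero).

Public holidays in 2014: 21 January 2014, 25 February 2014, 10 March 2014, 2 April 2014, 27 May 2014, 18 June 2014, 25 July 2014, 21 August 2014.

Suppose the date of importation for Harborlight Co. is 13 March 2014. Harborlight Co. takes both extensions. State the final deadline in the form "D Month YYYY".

9 April 2014

10 business days after 13 March 2014, excluding weekends and holidays, is 27 March 2014.
27 March 2014 falls on a Thursday. The rules make no weekend/holiday allowance, so it remains 27 March 2014.
The 10-calendar-day extension moves the deadline from 27 March 2014 to 6 April 2014.
No adjustment is made for weekends or holidays, so 6 April 2014 stands.
Counting 3 further business days from 6 April 2014 reaches 9 April 2014.
9 April 2014 falls on a Wednesday. The rules make no weekend/holiday allowance, so it remains 9 April 2014.
Deadline: 9 April 2014.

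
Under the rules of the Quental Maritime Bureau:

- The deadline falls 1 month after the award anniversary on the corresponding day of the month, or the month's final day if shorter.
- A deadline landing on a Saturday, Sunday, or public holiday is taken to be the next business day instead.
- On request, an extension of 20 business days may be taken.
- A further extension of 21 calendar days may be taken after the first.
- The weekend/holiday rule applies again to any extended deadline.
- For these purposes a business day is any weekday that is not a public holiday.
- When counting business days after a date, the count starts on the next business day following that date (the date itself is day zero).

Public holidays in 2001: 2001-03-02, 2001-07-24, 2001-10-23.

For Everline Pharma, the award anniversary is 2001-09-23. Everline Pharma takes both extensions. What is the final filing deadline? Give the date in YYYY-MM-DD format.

Moving 1 month forward from 2001-09-23 on the corresponding day gives 2001-10-23.
2001-10-23 is a listed holiday, so it moves to the next business day, 2001-10-24 (Wednesday).
Counting 20 further business days from 2001-10-24 reaches 2001-11-21.
2001-11-21 is a Wednesday and not a listed holiday, so it stands.
The 21-calendar-day extension moves the deadline from 2001-11-21 to 2001-12-12.
2001-12-12 is a Wednesday and not a listed holiday, so it stands.
So the filing is due 2001-12-12.

2001-12-12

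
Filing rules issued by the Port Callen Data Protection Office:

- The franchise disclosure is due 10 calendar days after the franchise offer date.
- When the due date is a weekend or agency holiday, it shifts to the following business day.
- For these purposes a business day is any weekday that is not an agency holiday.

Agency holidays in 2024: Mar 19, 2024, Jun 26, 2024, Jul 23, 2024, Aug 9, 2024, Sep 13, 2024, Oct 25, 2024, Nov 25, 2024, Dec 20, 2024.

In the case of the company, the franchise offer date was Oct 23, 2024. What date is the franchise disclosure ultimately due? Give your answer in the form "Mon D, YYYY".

Nov 4, 2024

Adding 10 calendar days to Oct 23, 2024 gives Nov 2, 2024.
Because Nov 2, 2024 is a Saturday, the deadline becomes Nov 4, 2024 (Monday).
The final due date is Nov 4, 2024.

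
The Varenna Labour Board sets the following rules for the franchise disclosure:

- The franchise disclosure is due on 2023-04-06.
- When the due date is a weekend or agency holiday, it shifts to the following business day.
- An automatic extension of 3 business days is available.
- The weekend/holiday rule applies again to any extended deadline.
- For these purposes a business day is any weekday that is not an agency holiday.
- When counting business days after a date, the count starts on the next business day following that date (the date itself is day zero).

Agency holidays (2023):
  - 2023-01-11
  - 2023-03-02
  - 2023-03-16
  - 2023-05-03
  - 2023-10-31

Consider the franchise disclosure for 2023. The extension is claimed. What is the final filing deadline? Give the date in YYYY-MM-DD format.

2023-04-11

The statutory due date is 2023-04-06.
2023-04-06 falls on a Thursday, which is a business day, so no adjustment is needed.
Applying the 3-business-day extension: 3 business days after 2023-04-06 is 2023-04-11.
2023-04-11 is a Tuesday and not a listed holiday, so it stands.
Final deadline: 2023-04-11.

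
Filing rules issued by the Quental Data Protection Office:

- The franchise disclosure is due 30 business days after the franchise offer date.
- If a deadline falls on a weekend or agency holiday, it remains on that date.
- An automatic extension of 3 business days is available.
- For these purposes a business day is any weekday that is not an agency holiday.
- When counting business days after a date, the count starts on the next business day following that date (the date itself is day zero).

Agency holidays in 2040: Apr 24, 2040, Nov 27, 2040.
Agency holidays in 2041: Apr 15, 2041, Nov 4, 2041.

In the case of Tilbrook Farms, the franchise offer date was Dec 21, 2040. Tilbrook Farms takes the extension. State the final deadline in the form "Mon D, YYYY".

Feb 6, 2041

30 business days after Dec 21, 2040, excluding weekends and holidays, is Feb 1, 2041.
Feb 1, 2041 is a Friday; no weekend or holiday adjustment applies.
Applying the 3-business-day extension: 3 business days after Feb 1, 2041 is Feb 6, 2041.
Feb 6, 2041 falls on a Wednesday. The rules make no weekend/holiday allowance, so it remains Feb 6, 2041.
The final due date is Feb 6, 2041.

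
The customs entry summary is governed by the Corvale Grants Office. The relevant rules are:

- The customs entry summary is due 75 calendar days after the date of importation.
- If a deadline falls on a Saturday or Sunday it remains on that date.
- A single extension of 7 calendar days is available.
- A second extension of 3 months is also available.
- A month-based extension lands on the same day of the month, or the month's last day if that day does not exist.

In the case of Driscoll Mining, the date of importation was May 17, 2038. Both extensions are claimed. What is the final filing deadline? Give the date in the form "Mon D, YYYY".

Nov 7, 2038

From May 17, 2038, 75 calendar days later is Jul 31, 2038.
Jul 31, 2038 falls on a Saturday. The rules make no weekend/holiday allowance, so it remains Jul 31, 2038.
Add the 7 calendar-day extension to Jul 31, 2038: Aug 7, 2038.
Aug 7, 2038 falls on a Saturday. The rules make no weekend/holiday allowance, so it remains Aug 7, 2038.
Add 3 months to Aug 7, 2038: Nov 7, 2038.
Nov 7, 2038 is a Sunday; no weekend or holiday adjustment applies.
Final deadline: Nov 7, 2038.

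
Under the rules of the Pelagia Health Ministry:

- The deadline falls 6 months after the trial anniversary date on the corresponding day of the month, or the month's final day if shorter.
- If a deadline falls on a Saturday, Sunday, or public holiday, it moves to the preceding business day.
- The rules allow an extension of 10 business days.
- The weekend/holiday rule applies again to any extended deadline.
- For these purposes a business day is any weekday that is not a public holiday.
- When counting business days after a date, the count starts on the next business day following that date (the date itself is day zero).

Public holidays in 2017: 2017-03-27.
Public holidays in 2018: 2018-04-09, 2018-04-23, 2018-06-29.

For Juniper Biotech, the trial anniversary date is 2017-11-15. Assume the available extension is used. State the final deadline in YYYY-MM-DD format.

2018-05-29

6 months after 2017-11-15, on the same day of the month, is 2018-05-15.
Since 2018-05-15 is a Tuesday and not a holiday, the date is unchanged.
Applying the 10-business-day extension: 10 business days after 2018-05-15 is 2018-05-29.
2018-05-29 is a Tuesday and not a listed holiday, so it stands.
So the filing is due 2018-05-29.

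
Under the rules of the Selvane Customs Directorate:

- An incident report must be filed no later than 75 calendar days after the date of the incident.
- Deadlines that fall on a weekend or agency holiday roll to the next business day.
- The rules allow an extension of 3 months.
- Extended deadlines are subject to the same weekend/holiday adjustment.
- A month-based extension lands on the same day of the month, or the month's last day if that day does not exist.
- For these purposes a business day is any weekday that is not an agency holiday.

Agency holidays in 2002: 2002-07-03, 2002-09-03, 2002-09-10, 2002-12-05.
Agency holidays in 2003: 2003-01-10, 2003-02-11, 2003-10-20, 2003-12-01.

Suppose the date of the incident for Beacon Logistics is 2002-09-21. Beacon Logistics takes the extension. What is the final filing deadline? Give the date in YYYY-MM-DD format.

Trigger date 2002-09-21 + 75 calendar days = 2002-12-05.
2002-12-05 is a listed holiday, so it moves to the next business day, 2002-12-06 (Friday).
Add 3 months to 2002-12-06: 2003-03-06.
2003-03-06 falls on a Thursday, which is a business day, so no adjustment is needed.
Final deadline: 2003-03-06.

2003-03-06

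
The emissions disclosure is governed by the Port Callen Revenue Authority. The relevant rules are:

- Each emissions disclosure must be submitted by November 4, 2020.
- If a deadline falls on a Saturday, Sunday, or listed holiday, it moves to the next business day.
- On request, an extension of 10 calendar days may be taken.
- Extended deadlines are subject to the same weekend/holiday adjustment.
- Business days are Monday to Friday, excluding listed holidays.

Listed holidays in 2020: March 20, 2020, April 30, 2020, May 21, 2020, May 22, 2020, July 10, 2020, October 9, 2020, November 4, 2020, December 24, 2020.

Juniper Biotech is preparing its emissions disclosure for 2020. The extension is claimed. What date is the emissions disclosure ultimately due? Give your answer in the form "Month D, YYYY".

Start from the fixed due date, November 4, 2020.
November 4, 2020 falls on a listed holiday. Rolling to the next business day gives November 5, 2020, a Thursday.
Add the 10 calendar-day extension to November 5, 2020: November 15, 2020.
November 15, 2020 is a Sunday; the next business day is November 16, 2020 (Monday).
The final due date is November 16, 2020.

November 16, 2020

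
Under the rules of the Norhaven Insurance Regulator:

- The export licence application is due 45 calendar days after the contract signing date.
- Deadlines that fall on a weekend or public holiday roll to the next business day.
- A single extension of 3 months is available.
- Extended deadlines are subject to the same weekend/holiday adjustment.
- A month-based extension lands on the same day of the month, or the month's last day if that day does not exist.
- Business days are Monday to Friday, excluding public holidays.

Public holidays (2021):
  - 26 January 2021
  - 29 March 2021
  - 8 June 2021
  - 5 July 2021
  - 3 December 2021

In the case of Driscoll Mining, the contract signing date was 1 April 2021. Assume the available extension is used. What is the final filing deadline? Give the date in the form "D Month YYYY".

Trigger date 1 April 2021 + 45 calendar days = 16 May 2021.
16 May 2021 falls on a Sunday. Rolling to the next business day gives 17 May 2021, a Monday.
Applying the 3 months extension: 3 months after 17 May 2021 is 17 August 2021.
17 August 2021 (Tuesday) is already a business day.
Deadline: 17 August 2021.

17 August 2021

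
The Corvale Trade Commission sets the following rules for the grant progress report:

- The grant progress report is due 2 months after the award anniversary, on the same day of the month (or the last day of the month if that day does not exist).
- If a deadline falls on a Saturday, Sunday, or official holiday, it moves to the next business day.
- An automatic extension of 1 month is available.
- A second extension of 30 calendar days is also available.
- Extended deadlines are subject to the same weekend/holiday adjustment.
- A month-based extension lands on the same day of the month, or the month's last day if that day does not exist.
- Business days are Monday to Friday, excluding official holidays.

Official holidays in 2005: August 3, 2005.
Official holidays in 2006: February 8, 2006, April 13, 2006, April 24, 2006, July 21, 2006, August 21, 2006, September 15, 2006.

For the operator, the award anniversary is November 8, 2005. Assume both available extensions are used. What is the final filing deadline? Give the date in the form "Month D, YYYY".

March 13, 2006

2 months from November 8, 2005 is January 8, 2006.
January 8, 2006 falls on a Sunday. Rolling to the next business day gives January 9, 2006, a Monday.
Add 1 month to January 9, 2006: February 9, 2006.
February 9, 2006 is a Thursday and not a listed holiday, so it stands.
Applying the 30-calendar-day extension: February 9, 2006 + 30 days = March 11, 2006.
Because March 11, 2006 is a Saturday, the deadline becomes March 13, 2006 (Monday).
Deadline: March 13, 2006.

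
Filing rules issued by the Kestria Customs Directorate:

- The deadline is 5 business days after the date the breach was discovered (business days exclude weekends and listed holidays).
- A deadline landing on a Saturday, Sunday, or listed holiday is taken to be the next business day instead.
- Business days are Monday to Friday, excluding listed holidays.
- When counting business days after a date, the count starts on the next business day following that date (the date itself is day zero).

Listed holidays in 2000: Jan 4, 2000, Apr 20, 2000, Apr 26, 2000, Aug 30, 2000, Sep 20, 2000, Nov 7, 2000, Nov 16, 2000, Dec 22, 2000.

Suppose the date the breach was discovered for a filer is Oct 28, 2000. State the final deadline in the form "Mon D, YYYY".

Nov 3, 2000

Starting the day after Oct 28, 2000 and counting 5 business days lands on Nov 3, 2000.
Since Nov 3, 2000 is a Friday and not a holiday, the date is unchanged.
Deadline: Nov 3, 2000.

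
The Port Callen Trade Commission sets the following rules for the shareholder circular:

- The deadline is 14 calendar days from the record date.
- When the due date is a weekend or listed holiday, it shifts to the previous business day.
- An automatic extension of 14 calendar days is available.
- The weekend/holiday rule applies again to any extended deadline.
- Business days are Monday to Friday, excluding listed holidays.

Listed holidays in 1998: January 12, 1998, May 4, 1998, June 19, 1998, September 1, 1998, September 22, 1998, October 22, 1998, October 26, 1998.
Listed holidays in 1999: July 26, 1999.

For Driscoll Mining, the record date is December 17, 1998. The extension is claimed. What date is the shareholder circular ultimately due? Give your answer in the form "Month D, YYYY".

January 14, 1999

Trigger date December 17, 1998 + 14 calendar days = December 31, 1998.
Since December 31, 1998 is a Thursday and not a holiday, the date is unchanged.
The 14-calendar-day extension moves the deadline from December 31, 1998 to January 14, 1999.
January 14, 1999 falls on a Thursday, which is a business day, so no adjustment is needed.
Deadline: January 14, 1999.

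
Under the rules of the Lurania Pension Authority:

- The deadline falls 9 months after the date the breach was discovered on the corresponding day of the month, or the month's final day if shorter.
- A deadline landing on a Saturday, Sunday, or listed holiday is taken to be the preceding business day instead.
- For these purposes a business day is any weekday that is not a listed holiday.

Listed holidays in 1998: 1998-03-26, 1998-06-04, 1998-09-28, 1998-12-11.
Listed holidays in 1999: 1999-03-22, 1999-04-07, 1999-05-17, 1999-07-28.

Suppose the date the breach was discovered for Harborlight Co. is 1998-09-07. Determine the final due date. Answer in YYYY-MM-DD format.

1999-06-07

9 months after 1998-09-07, on the same day of the month, is 1999-06-07.
1999-06-07 (Monday) is already a business day.
Deadline: 1999-06-07.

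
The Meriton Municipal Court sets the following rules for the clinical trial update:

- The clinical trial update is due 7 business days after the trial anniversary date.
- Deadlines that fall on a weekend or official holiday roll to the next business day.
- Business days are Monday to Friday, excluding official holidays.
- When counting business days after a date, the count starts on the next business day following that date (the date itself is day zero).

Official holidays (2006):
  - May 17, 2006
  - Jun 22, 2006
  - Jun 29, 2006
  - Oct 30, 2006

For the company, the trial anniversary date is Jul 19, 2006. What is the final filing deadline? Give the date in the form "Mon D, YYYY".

Jul 28, 2006

Counting 7 business days after Jul 19, 2006 (skipping weekends and listed holidays) reaches Jul 28, 2006.
Since Jul 28, 2006 is a Friday and not a holiday, the date is unchanged.
So the filing is due Jul 28, 2006.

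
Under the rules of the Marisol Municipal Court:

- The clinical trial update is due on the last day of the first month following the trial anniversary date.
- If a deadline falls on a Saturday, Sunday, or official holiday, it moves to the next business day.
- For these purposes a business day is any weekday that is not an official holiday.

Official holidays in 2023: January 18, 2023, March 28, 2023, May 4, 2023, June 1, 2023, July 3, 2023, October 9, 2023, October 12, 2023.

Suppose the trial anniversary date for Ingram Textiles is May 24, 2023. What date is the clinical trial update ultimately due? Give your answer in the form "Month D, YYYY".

1 month after May 24, 2023 falls in June 2023; the last day of that month is June 30, 2023.
June 30, 2023 falls on a Friday, which is a business day, so no adjustment is needed.
The final due date is June 30, 2023.

June 30, 2023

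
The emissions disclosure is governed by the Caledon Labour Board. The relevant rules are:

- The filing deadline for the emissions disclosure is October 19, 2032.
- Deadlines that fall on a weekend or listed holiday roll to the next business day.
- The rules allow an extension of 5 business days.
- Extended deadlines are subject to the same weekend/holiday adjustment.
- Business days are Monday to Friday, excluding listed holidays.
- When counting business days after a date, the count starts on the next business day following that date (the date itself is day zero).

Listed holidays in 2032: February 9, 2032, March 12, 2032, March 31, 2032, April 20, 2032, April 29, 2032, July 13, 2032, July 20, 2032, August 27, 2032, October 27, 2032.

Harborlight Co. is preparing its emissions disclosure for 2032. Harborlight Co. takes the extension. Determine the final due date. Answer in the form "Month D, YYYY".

The stated deadline is October 19, 2032.
October 19, 2032 falls on a Tuesday, which is a business day, so no adjustment is needed.
Applying the 5-business-day extension: 5 business days after October 19, 2032 is October 26, 2032.
October 26, 2032 (Tuesday) is already a business day.
Final deadline: October 26, 2032.

October 26, 2032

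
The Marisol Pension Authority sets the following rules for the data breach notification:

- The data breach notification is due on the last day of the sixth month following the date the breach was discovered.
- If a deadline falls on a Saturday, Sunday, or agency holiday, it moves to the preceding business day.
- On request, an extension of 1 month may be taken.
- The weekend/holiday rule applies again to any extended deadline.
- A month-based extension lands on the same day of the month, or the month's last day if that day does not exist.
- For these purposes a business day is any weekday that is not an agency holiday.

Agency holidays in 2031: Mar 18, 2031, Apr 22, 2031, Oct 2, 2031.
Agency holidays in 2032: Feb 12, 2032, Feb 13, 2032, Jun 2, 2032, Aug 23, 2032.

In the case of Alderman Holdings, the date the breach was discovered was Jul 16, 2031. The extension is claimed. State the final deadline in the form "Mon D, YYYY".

6 months after Jul 16, 2031 is January 2032; that month ends on Jan 31, 2032.
Because Jan 31, 2032 is a Saturday, the deadline becomes Jan 30, 2032 (Friday).
Add 1 month to Jan 30, 2032: Feb 29, 2032 (day 30 does not exist in February, so the month's last day is used).
Feb 29, 2032 is a Sunday, so it moves to the preceding business day, Feb 27, 2032 (Friday).
So the filing is due Feb 27, 2032.

Feb 27, 2032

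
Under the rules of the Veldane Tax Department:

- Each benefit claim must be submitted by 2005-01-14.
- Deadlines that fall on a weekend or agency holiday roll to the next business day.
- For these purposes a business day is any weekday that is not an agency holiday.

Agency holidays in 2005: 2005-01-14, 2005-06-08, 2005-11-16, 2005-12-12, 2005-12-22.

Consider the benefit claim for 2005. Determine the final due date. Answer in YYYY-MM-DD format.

Start from the fixed due date, 2005-01-14.
2005-01-14 is a listed holiday; the next business day is 2005-01-17 (Monday).
So the filing is due 2005-01-17.

2005-01-17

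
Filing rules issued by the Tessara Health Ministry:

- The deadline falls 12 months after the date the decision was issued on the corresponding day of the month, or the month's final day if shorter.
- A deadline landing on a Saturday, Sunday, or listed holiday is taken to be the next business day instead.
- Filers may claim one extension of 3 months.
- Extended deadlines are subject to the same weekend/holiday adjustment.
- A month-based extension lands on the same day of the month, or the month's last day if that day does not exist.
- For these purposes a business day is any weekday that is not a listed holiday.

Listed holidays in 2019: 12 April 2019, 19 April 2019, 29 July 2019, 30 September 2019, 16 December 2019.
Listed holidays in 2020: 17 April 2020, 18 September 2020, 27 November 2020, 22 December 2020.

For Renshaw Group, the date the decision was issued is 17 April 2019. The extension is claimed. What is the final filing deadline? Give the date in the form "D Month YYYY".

20 July 2020

12 months from 17 April 2019 is 17 April 2020.
17 April 2020 is a listed holiday, so it moves to the next business day, 20 April 2020 (Monday).
Applying the 3 months extension: 3 months after 20 April 2020 is 20 July 2020.
20 July 2020 is a Monday and not a listed holiday, so it stands.
The final due date is 20 July 2020.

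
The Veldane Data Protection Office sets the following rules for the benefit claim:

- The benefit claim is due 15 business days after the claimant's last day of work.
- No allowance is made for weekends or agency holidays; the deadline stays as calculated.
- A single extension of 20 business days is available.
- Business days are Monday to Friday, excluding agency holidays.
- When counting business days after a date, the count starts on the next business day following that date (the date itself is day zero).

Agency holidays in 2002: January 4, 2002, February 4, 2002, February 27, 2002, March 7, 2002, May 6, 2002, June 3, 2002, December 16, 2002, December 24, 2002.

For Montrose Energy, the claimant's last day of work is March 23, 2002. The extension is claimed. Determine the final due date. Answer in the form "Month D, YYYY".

Starting the day after March 23, 2002 and counting 15 business days lands on April 12, 2002.
No adjustment is made for weekends or holidays, so April 12, 2002 stands.
Applying the 20-business-day extension: 20 business days after April 12, 2002 is May 13, 2002.
No adjustment is made for weekends or holidays, so May 13, 2002 stands.
So the filing is due May 13, 2002.

May 13, 2002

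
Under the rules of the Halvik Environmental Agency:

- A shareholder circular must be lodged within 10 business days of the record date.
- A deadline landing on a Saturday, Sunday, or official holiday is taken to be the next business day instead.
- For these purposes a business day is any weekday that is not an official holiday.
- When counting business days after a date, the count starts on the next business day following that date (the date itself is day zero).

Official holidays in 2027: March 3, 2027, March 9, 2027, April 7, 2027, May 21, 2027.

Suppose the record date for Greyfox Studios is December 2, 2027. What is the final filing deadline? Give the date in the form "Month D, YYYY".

December 16, 2027

Starting the day after December 2, 2027 and counting 10 business days lands on December 16, 2027.
December 16, 2027 falls on a Thursday, which is a business day, so no adjustment is needed.
Deadline: December 16, 2027.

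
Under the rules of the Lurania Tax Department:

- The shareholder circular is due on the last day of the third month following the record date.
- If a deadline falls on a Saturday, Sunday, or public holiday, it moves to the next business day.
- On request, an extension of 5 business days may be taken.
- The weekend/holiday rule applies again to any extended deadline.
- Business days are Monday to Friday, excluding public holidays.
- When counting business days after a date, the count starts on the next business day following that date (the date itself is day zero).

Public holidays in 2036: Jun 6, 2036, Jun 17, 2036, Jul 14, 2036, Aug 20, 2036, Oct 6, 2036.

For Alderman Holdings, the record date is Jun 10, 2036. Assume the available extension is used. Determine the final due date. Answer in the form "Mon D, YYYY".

Oct 8, 2036

The third month after Jun 10, 2036 is September 2036, whose last day is Sep 30, 2036.
Sep 30, 2036 (Tuesday) is already a business day.
The 5-business-day extension runs from Sep 30, 2036 to Oct 8, 2036.
Oct 8, 2036 is a Wednesday and not a listed holiday, so it stands.
The final due date is Oct 8, 2036.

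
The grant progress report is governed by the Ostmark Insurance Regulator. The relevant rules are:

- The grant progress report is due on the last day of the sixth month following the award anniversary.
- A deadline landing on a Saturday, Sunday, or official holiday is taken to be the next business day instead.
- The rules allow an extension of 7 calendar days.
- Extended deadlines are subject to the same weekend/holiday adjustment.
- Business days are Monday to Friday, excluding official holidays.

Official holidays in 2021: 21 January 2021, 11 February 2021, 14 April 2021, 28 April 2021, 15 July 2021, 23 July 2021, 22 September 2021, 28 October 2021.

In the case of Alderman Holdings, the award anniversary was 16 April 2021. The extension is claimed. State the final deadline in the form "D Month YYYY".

8 November 2021

6 months after 16 April 2021 falls in October 2021; the last day of that month is 31 October 2021.
31 October 2021 is a Sunday, so it moves to the next business day, 1 November 2021 (Monday).
The 7-calendar-day extension moves the deadline from 1 November 2021 to 8 November 2021.
8 November 2021 (Monday) is already a business day.
So the filing is due 8 November 2021.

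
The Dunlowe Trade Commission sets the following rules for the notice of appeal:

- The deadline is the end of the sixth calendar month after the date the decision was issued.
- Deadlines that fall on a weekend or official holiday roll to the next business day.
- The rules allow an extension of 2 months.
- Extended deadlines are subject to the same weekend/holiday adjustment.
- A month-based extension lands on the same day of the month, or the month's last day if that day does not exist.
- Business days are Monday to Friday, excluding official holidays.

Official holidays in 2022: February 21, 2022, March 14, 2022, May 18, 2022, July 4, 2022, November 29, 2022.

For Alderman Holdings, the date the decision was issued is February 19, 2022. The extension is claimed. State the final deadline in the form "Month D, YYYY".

October 31, 2022

6 months after February 19, 2022 falls in August 2022; the last day of that month is August 31, 2022.
Since August 31, 2022 is a Wednesday and not a holiday, the date is unchanged.
The 2 months extension carries August 31, 2022 to October 31, 2022.
October 31, 2022 is a Monday and not a listed holiday, so it stands.
Final deadline: October 31, 2022.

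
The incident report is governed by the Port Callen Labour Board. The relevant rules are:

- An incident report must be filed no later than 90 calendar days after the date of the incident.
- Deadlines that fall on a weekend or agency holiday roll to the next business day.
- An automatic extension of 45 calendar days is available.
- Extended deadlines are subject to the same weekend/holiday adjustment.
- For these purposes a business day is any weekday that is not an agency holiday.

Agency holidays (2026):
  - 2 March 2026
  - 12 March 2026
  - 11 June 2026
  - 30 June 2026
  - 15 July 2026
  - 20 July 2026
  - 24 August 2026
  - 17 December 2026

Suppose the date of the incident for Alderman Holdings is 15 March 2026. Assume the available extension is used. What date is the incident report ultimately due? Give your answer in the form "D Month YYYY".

Trigger date 15 March 2026 + 90 calendar days = 13 June 2026.
Because 13 June 2026 is a Saturday, the deadline becomes 15 June 2026 (Monday).
Applying the 45-calendar-day extension: 15 June 2026 + 45 days = 30 July 2026.
Since 30 July 2026 is a Thursday and not a holiday, the date is unchanged.
Final deadline: 30 July 2026.

30 July 2026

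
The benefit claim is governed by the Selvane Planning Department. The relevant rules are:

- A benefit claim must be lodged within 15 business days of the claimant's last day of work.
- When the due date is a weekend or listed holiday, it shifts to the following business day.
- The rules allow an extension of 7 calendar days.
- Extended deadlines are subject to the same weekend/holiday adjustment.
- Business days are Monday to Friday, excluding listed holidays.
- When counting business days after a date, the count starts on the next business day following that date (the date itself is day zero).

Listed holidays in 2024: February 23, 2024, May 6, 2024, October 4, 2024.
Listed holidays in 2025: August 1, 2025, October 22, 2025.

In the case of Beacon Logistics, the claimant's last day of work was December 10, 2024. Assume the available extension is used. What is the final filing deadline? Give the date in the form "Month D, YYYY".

Counting 15 business days after December 10, 2024 (skipping weekends and listed holidays) reaches December 31, 2024.
December 31, 2024 falls on a Tuesday, which is a business day, so no adjustment is needed.
With the 7-day extension, December 31, 2024 becomes January 7, 2025.
January 7, 2025 is a Tuesday and not a listed holiday, so it stands.
Final deadline: January 7, 2025.

January 7, 2025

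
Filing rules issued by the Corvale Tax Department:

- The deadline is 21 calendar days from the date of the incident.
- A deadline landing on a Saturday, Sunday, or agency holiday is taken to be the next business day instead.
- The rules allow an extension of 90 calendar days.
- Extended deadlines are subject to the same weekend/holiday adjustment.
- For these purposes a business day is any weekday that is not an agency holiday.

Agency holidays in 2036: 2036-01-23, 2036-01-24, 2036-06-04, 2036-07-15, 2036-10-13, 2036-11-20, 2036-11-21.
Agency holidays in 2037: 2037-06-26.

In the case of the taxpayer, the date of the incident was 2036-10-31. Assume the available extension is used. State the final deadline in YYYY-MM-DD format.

2037-02-23

21 calendar days after 2036-10-31 is 2036-11-21.
2036-11-21 is a listed holiday, so it moves to the next business day, 2036-11-24 (Monday).
Add the 90 calendar-day extension to 2036-11-24: 2037-02-22.
2037-02-22 is a Sunday; the next business day is 2037-02-23 (Monday).
Deadline: 2037-02-23.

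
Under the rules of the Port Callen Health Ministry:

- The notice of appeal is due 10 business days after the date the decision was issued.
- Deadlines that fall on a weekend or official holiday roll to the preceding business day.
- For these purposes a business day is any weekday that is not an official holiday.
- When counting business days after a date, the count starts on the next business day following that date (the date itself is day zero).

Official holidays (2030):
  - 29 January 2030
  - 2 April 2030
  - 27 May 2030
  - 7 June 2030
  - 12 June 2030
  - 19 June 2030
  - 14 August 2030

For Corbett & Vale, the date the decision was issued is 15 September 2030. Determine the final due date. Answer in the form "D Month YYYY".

27 September 2030

Starting the day after 15 September 2030 and counting 10 business days lands on 27 September 2030.
27 September 2030 (Friday) is already a business day.
So the filing is due 27 September 2030.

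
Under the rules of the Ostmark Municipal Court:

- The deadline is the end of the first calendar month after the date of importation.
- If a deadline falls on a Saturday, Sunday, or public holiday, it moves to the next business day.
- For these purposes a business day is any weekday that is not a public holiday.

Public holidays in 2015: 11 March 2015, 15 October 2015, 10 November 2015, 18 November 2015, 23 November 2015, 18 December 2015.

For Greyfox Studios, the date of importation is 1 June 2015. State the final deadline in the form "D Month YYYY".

1 month after 1 June 2015 falls in July 2015; the last day of that month is 31 July 2015.
31 July 2015 (Friday) is already a business day.
Final deadline: 31 July 2015.

31 July 2015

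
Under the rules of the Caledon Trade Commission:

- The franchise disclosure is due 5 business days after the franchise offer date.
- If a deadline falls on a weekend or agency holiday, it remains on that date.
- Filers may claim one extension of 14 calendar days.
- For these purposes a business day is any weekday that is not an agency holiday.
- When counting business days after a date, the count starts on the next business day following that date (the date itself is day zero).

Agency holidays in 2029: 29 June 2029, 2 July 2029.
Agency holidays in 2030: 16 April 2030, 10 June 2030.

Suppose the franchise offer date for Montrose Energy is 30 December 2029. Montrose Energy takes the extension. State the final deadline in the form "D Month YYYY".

Counting 5 business days after 30 December 2029 (skipping weekends and listed holidays) reaches 4 January 2030.
No adjustment is made for weekends or holidays, so 4 January 2030 stands.
Applying the 14-calendar-day extension: 4 January 2030 + 14 days = 18 January 2030.
No adjustment is made for weekends or holidays, so 18 January 2030 stands.
Deadline: 18 January 2030.

18 January 2030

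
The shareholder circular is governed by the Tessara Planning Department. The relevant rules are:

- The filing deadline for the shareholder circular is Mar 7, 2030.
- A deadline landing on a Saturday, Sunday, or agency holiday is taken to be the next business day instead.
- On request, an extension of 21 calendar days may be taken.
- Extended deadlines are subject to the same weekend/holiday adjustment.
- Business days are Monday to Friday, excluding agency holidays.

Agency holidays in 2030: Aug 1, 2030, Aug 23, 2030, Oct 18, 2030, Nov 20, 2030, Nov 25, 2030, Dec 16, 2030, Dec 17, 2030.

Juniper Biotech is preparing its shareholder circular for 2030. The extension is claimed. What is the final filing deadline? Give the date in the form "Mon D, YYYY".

The statutory due date is Mar 7, 2030.
Since Mar 7, 2030 is a Thursday and not a holiday, the date is unchanged.
Applying the 21-calendar-day extension: Mar 7, 2030 + 21 days = Mar 28, 2030.
Mar 28, 2030 is a Thursday and not a listed holiday, so it stands.
Deadline: Mar 28, 2030.

Mar 28, 2030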